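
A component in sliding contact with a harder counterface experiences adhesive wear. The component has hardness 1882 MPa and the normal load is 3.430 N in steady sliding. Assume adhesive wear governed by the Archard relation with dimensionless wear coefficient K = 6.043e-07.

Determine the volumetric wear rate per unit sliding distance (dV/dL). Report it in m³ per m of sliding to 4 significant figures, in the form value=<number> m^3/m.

value=1.101e-15 m^3/m

All arithmetic runs at full precision — intermediate values appear rounded — rounded once at the end: 4 significant figures.
Convert: Hardness H = 1882 MPa = 1.882e+09 Pa.
Restated in SI base units: W = 3.430 N, H = 1.882e+09 Pa, K = 6.043e-07.
The wear rate dV/dL = K·W/H (no L dependence): 6.043e-07 · 3.430 / 1.882e+09 = 1.101e-15 m³/m.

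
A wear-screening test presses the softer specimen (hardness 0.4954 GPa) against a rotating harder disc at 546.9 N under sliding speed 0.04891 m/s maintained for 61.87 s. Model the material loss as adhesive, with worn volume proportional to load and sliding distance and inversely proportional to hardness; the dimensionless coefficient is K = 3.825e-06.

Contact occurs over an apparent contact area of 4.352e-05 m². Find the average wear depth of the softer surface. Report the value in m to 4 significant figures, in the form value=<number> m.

Each operation carries exact precision; the intermediates are printed rounded — a lone final rounding to 4 significant digits.
Convert: Sliding distance L = v·t = 0.04891 m/s × 61.87 s = 3.026 m.
Convert: Hardness H = 0.4954 GPa = 4.954e+08 Pa.
In SI base units, W = 546.9 N, H = 4.954e+08 Pa, K = 3.825e-06.
The Archard volume V = K·W·L/H = 3.825e-06 · 546.9 · 3.026 / 4.954e+08 = 1.278e-11 m³.
Mean wear depth h = V/A = 1.278e-11 / 4.352e-05 = 2.936e-07 m.

value=2.936e-07 m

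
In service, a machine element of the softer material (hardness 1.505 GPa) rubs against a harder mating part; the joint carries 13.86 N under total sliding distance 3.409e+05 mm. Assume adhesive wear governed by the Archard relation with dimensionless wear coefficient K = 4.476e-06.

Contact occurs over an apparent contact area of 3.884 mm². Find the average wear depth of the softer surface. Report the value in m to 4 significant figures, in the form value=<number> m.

value=3.618e-06 m

The computation runs at exact precision, and intermediate values are shown rounded. Rounded just once: four significant digits.
Sliding distance L = 3.409e+05 mm = 340.9 m.
Hardness H = 1.505 GPa = 1.505e+09 Pa.
Contact area A = 3.884 mm² = 3.884e-06 m².
Restated in SI base units: W = 13.86 N, H = 1.505e+09 Pa, K = 4.476e-06.
Archard relation: V = K·W·L/H = 4.476e-06 · 13.86 · 340.9 / 1.505e+09 = 1.405e-11 m³.
Mean depth h = V/A = 1.405e-11 / 3.884e-06 = 3.618e-06 m.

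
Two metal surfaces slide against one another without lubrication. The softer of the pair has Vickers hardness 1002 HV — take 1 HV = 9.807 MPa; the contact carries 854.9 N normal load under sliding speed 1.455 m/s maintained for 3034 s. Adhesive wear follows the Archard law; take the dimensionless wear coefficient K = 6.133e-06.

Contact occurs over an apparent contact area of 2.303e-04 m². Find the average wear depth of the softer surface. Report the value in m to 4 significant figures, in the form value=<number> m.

All arithmetic keeps full precision, and intermediates are printed rounded — rounded just once to four significant figures.
Convert: Total distance L = v·t = 1.455 m/s × 3034 s = 4414 m.
Convert: Hardness H = 1002 HV × 9.807 MPa/HV = 9827 MPa = 9.827e+09 Pa.
SI base units throughout: W = 854.9 N, H = 9.827e+09 Pa, K = 6.133e-06.
Archard volume V = K·W·L/H = 6.133e-06 · 854.9 · 4414 / 9.827e+09 = 2.355e-09 m³.
Average depth h = V/A = 2.355e-09 / 2.303e-04 = 1.023e-05 m.

value=1.023e-05 m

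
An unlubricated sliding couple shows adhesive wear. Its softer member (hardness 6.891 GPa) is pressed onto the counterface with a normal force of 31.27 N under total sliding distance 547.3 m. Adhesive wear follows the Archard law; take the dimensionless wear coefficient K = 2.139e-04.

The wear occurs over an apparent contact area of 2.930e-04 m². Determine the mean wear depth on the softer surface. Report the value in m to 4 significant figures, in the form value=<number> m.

value=1.813e-06 m

Printed values are rounded; the computation runs at full float precision, and one last rounding, at four significant digits.
Convert: Hardness H = 6.891 GPa = 6.891e+09 Pa.
SI base units throughout: W = 31.27 N, H = 6.891e+09 Pa, K = 2.139e-04.
By Archard's law, V = K·W·L/H = 2.139e-04 · 31.27 · 547.3 / 6.891e+09 = 5.312e-10 m³.
Mean wear depth h = V/A = 5.312e-10 / 2.930e-04 = 1.813e-06 m.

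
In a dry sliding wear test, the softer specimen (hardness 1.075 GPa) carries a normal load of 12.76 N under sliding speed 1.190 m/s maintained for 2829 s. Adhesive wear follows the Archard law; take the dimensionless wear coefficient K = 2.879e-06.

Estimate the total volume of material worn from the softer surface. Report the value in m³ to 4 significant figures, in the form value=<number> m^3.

value=1.150e-10 m^3

The intermediates are shown rounded; the algebra maintains full float precision. Rounded once at the end, at 4 significant digits.
Path length L = v·t = 1.190 m/s × 2829 s = 3367 m.
Hardness H = 1.075 GPa = 1.075e+09 Pa.
Expressed in SI base units: W = 12.76 N, H = 1.075e+09 Pa, K = 2.879e-06.
Volume removed: V = K·W·L/H = 2.879e-06 · 12.76 · 3367 / 1.075e+09 = 1.150e-10 m³.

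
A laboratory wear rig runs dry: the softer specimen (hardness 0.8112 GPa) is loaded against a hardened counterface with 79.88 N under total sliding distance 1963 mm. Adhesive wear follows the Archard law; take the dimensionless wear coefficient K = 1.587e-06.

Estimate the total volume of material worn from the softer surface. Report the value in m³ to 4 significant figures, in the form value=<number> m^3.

The intermediates are displayed rounded — the algebra keeps full float precision, and a single final rounding: four significant figures.
Convert: Path length L = 1963 mm = 1.963 m.
Convert: Hardness H = 0.8112 GPa = 8.112e+08 Pa.
SI base units throughout: W = 79.88 N, H = 8.112e+08 Pa, K = 1.587e-06.
Worn volume V = K·W·L/H = 1.587e-06 · 79.88 · 1.963 / 8.112e+08 = 3.068e-13 m³.

value=3.068e-13 m^3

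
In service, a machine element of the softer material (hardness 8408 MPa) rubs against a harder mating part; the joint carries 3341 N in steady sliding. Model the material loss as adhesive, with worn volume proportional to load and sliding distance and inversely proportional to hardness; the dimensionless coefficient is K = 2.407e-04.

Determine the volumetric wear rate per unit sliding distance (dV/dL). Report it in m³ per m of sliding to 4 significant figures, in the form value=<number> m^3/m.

value=9.564e-11 m^3/m

The algebra maintains full precision; intermediate values are displayed rounded. Rounded just once to 4 significant figures.
Convert: Hardness H = 8408 MPa = 8.408e+09 Pa.
As SI base values: W = 3341 N, H = 8.408e+09 Pa, K = 2.407e-04.
Volumetric rate dV/dL = K·W/H (no L dependence): 2.407e-04 · 3341 / 8.408e+09 = 9.564e-11 m³/m.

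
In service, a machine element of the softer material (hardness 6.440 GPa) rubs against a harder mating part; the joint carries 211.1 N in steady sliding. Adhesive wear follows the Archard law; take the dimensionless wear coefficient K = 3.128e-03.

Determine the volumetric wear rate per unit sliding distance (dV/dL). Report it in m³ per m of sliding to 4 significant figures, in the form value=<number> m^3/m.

The intermediates are displayed rounded. Each operation keeps exact precision, and one last rounding, at four significant digits.
Convert: Hardness H = 6.440 GPa = 6.440e+09 Pa.
As SI base values: W = 211.1 N, H = 6.440e+09 Pa, K = 3.128e-03.
The wear rate dV/dL = K·W/H — distance-free: 3.128e-03 · 211.1 / 6.440e+09 = 1.025e-10 m³/m.

value=1.025e-10 m^3/m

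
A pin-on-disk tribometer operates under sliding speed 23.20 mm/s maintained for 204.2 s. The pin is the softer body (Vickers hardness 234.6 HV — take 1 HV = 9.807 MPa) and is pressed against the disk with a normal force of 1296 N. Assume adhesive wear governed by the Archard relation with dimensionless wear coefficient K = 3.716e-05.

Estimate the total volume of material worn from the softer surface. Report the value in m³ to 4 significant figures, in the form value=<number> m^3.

value=9.917e-11 m^3

Intermediates are displayed rounded — every step keeps exact precision; a single final rounding, at 4 significant digits.
Convert: Sliding speed v = 23.20 mm/s = 0.02320 m/s. Path length L = v·t = 0.02320 m/s × 204.2 s = 4.737 m.
Convert: Hardness H = 234.6 HV × 9.807 MPa/HV = 2301 MPa = 2.301e+09 Pa.
Collected in SI base units: W = 1296 N, H = 2.301e+09 Pa, K = 3.716e-05.
Apply Archard: V = K·W·L/H = 3.716e-05 · 1296 · 4.737 / 2.301e+09 = 9.917e-11 m³.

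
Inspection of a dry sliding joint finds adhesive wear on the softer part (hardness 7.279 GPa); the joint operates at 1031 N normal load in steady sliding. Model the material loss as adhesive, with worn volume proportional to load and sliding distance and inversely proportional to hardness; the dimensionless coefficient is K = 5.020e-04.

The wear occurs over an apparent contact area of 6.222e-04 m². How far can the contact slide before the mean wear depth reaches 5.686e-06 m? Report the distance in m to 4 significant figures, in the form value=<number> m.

Every step carries full precision; intermediates are shown rounded; rounded once at the end: 4 significant digits.
Convert: Hardness H = 7.279 GPa = 7.279e+09 Pa.
Expressed in SI base units: W = 1031 N, H = 7.279e+09 Pa, K = 5.020e-04.
Wearable volume V_lim = h_lim·A = 5.686e-06 · 6.222e-04 = 3.538e-09 m³.
Sliding life L = V_lim·H/(K·W) = 3.538e-09 · 7.279e+09 / (5.020e-04 · 1031) = 49.76 m.

value=49.76 m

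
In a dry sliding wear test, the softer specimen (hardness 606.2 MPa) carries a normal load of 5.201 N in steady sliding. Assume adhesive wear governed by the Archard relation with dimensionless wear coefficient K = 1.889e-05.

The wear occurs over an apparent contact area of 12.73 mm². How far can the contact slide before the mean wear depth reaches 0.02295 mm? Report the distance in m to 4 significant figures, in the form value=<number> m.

Shown intermediates are rounded; all arithmetic holds full precision. Rounded just once: 4 significant figures.
Convert: Hardness H = 606.2 MPa = 6.062e+08 Pa.
Convert: Contact area A = 12.73 mm² = 1.273e-05 m².
Convert: Depth limit h_lim = 0.02295 mm = 2.295e-05 m.
Collected in SI base units: W = 5.201 N, H = 6.062e+08 Pa, K = 1.889e-05.
Wearable volume V_lim = h_lim·A = 2.295e-05 · 1.273e-05 = 2.922e-10 m³.
Sliding life L = V_lim·H/(K·W) = 2.922e-10 · 6.062e+08 / (1.889e-05 · 5.201) = 1803 m.

value=1803 m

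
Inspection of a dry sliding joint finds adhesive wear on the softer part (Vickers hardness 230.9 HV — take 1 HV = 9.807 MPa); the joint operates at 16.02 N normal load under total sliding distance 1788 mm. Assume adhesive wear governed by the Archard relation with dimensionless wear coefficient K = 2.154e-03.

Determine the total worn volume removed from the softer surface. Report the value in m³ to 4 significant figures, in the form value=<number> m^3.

The algebra holds full precision, and intermediates are shown rounded — one last rounding to four significant figures.
Convert: Distance covered L = 1788 mm = 1.788 m.
Convert: Hardness H = 230.9 HV × 9.807 MPa/HV = 2264 MPa = 2.264e+09 Pa.
Expressed in SI base units: W = 16.02 N, H = 2.264e+09 Pa, K = 2.154e-03.
Archard volume V = K·W·L/H = 2.154e-03 · 16.02 · 1.788 / 2.264e+09 = 2.725e-11 m³.

value=2.725e-11 m^3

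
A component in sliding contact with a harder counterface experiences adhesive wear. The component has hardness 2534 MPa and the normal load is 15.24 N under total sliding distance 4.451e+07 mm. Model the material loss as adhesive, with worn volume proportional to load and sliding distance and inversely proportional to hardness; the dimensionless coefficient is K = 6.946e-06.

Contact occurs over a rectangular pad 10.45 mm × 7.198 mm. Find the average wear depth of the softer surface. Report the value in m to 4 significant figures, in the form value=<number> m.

value=2.472e-05 m

Displayed values are rounded, and the computation runs at exact precision, and rounded once at the end: 4 significant figures.
The distance L = 4.451e+07 mm = 4.451e+04 m.
Hardness H = 2534 MPa = 2.534e+09 Pa.
Pad sides 10.45 mm × 7.198 mm = 0.01045 m × 0.007198 m. Contact area A = 0.01045 m × 0.007198 m = 7.522e-05 m².
SI base units throughout: W = 15.24 N, H = 2.534e+09 Pa, K = 6.946e-06.
The Archard volume V = K·W·L/H = 6.946e-06 · 15.24 · 4.451e+04 / 2.534e+09 = 1.859e-09 m³.
Average depth h = V/A = 1.859e-09 / 7.522e-05 = 2.472e-05 m.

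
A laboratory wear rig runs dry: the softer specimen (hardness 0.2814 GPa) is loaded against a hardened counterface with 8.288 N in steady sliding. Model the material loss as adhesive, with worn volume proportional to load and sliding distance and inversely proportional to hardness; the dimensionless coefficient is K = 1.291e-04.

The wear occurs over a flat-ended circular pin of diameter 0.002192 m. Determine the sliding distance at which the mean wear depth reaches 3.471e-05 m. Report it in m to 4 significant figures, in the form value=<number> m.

The algebra maintains full precision, and intermediates appear rounded — rounded just once: four significant figures.
Hardness H = 0.2814 GPa = 2.814e+08 Pa.
Contact area A = π·d²/4 = π·(0.002192 m)²/4 = 3.774e-06 m².
Expressed in SI base units: W = 8.288 N, H = 2.814e+08 Pa, K = 1.291e-04.
Volume at the limit: V_lim = h_lim·A = 3.471e-05 · 3.774e-06 = 1.310e-10 m³.
Life L = V_lim·H/(K·W) = 1.310e-10 · 2.814e+08 / (1.291e-04 · 8.288) = 34.45 m.

value=34.45 m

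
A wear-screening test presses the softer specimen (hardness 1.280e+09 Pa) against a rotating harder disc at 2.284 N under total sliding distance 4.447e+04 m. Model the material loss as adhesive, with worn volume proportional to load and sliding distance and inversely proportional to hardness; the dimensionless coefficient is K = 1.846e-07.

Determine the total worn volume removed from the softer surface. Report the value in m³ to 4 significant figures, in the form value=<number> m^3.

value=1.465e-11 m^3

All working math keeps exact precision. Intermediate values are displayed rounded. Rounded once at the end, at four significant figures.
In SI base units, W = 2.284 N, H = 1.280e+09 Pa, K = 1.846e-07.
Worn volume V = K·W·L/H = 1.846e-07 · 2.284 · 4.447e+04 / 1.280e+09 = 1.465e-11 m³.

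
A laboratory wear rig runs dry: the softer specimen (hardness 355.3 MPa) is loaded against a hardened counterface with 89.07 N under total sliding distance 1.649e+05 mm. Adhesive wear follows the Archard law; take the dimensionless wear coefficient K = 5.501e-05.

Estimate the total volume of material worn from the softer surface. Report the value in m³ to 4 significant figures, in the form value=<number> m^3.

value=2.274e-09 m^3

All arithmetic maintains full float precision, and intermediate values appear rounded, and a single final rounding: 4 significant digits.
Path length L = 1.649e+05 mm = 164.9 m.
Hardness H = 355.3 MPa = 3.553e+08 Pa.
Expressed in SI base units: W = 89.07 N, H = 3.553e+08 Pa, K = 5.501e-05.
The Archard volume V = K·W·L/H = 5.501e-05 · 89.07 · 164.9 / 3.553e+08 = 2.274e-09 m³.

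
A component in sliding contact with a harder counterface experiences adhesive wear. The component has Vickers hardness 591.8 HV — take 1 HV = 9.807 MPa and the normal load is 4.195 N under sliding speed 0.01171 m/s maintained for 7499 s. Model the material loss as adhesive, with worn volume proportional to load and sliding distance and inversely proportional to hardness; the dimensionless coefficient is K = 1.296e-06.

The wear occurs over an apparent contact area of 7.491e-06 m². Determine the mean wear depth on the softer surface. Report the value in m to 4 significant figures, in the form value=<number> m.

Intermediates are displayed rounded; the algebra holds exact precision. Rounded once at the end: 4 significant figures.
Convert: Sliding distance L = v·t = 0.01171 m/s × 7499 s = 87.81 m.
Convert: Hardness H = 591.8 HV × 9.807 MPa/HV = 5804 MPa = 5.804e+09 Pa.
Expressed in SI base units: W = 4.195 N, H = 5.804e+09 Pa, K = 1.296e-06.
By Archard's law, V = K·W·L/H = 1.296e-06 · 4.195 · 87.81 / 5.804e+09 = 8.226e-14 m³.
Wear depth h = V/A = 8.226e-14 / 7.491e-06 = 1.098e-08 m.

value=1.098e-08 m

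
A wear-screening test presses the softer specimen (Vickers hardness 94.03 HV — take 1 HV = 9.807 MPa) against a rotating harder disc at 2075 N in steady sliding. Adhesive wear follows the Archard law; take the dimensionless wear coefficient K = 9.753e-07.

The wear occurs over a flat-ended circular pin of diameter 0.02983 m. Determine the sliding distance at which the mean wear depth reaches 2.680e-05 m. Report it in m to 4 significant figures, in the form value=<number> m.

value=8534 m

The intermediates are displayed rounded, and the algebra maintains exact precision. Rounded just once: 4 significant digits.
Convert: Hardness H = 94.03 HV × 9.807 MPa/HV = 922.2 MPa = 9.222e+08 Pa.
Convert: Contact area A = π·d²/4 = π·(0.02983 m)²/4 = 6.989e-04 m².
Restated in SI base units: W = 2075 N, H = 9.222e+08 Pa, K = 9.753e-07.
Allowed volume V_lim = h_lim·A = 2.680e-05 · 6.989e-04 = 1.873e-08 m³.
Inverting, life L = V_lim·H/(K·W) = 1.873e-08 · 9.222e+08 / (9.753e-07 · 2075) = 8534 m.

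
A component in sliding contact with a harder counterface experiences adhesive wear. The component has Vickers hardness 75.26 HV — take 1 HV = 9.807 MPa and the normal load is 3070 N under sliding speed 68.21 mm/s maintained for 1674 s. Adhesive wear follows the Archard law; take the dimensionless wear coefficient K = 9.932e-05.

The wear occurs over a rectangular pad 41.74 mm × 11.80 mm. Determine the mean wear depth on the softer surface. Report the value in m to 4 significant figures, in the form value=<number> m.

The intermediates are displayed rounded — all arithmetic maintains exact precision. Rounded once at the end, at four significant digits.
Sliding speed v = 68.21 mm/s = 0.06821 m/s. Distance covered L = v·t = 0.06821 m/s × 1674 s = 114.2 m.
Hardness H = 75.26 HV × 9.807 MPa/HV = 738.1 MPa = 7.381e+08 Pa.
Pad sides 41.74 mm × 11.80 mm = 0.04174 m × 0.01180 m. Contact area A = 0.04174 m × 0.01180 m = 4.925e-04 m².
In SI base units: W = 3070 N, H = 7.381e+08 Pa, K = 9.932e-05.
The Archard volume V = K·W·L/H = 9.932e-05 · 3070 · 114.2 / 7.381e+08 = 4.717e-08 m³.
Wear depth h = V/A = 4.717e-08 / 4.925e-04 = 9.577e-05 m.

value=9.577e-05 m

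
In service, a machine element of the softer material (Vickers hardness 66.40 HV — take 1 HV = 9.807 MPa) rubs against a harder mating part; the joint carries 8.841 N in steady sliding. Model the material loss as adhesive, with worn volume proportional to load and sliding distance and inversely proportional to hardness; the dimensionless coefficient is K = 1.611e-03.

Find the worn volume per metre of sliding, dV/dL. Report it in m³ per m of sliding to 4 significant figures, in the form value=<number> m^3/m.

The computation keeps exact precision, and the intermediates are printed rounded. Rounded just once: 4 significant figures.
Convert: Hardness H = 66.40 HV × 9.807 MPa/HV = 651.2 MPa = 6.512e+08 Pa.
Collected in SI base units: W = 8.841 N, H = 6.512e+08 Pa, K = 1.611e-03.
The wear rate dV/dL = K·W/H, per unit distance: 1.611e-03 · 8.841 / 6.512e+08 = 2.187e-11 m³/m.

value=2.187e-11 m^3/m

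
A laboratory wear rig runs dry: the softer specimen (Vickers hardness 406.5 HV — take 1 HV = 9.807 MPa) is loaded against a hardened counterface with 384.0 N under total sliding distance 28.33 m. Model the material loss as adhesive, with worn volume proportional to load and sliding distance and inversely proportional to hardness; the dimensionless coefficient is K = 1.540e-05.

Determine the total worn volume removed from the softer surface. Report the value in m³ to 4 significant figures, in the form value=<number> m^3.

value=4.202e-11 m^3

Each operation keeps full float precision. Displayed values are rounded; one last rounding, at 4 significant digits.
Convert: Hardness H = 406.5 HV × 9.807 MPa/HV = 3987 MPa = 3.987e+09 Pa.
Working in SI base units: W = 384.0 N, H = 3.987e+09 Pa, K = 1.540e-05.
Volume removed: V = K·W·L/H = 1.540e-05 · 384.0 · 28.33 / 3.987e+09 = 4.202e-11 m³.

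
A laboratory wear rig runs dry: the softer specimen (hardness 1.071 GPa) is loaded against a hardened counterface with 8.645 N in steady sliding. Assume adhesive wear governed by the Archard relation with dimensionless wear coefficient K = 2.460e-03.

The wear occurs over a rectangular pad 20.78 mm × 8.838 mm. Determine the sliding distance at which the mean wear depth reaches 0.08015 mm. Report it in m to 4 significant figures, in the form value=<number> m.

All working math holds full precision. The intermediates are displayed rounded; rounded just once, at four significant figures.
Convert: Hardness H = 1.071 GPa = 1.071e+09 Pa.
Convert: Pad sides 20.78 mm × 8.838 mm = 0.02078 m × 0.008838 m. Contact area A = 0.02078 m × 0.008838 m = 1.837e-04 m².
Convert: Depth limit h_lim = 0.08015 mm = 8.015e-05 m.
As SI base values: W = 8.645 N, H = 1.071e+09 Pa, K = 2.460e-03.
Volume at the limit: V_lim = h_lim·A = 8.015e-05 · 1.837e-04 = 1.472e-08 m³.
Inverting, life L = V_lim·H/(K·W) = 1.472e-08 · 1.071e+09 / (2.460e-03 · 8.645) = 741.3 m.

value=741.3 m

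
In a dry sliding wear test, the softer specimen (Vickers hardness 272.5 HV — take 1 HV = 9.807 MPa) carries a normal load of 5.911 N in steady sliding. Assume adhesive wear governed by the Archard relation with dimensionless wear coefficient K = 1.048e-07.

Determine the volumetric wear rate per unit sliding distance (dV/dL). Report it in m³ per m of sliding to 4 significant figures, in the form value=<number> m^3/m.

value=2.318e-16 m^3/m

Displayed values are rounded — the computation maintains exact precision, and rounded once at the end: 4 significant digits.
Convert: Hardness H = 272.5 HV × 9.807 MPa/HV = 2672 MPa = 2.672e+09 Pa.
In SI base units: W = 5.911 N, H = 2.672e+09 Pa, K = 1.048e-07.
Rate of wear dV/dL = K·W/H: 1.048e-07 · 5.911 / 2.672e+09 = 2.318e-16 m³/m.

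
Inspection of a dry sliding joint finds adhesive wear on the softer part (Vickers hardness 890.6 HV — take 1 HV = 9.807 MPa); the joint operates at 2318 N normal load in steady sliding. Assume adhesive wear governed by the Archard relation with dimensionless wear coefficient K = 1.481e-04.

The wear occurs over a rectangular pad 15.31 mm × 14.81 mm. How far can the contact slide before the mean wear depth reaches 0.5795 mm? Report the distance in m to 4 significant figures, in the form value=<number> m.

value=3343 m

Shown intermediates are rounded — the algebra holds full precision — rounded once at the end: four significant digits.
Hardness H = 890.6 HV × 9.807 MPa/HV = 8734 MPa = 8.734e+09 Pa.
Pad sides 15.31 mm × 14.81 mm = 0.01531 m × 0.01481 m. Contact area A = 0.01531 m × 0.01481 m = 2.267e-04 m².
Depth limit h_lim = 0.5795 mm = 5.795e-04 m.
SI base units throughout: W = 2318 N, H = 8.734e+09 Pa, K = 1.481e-04.
Volume at the limit: V_lim = h_lim·A = 5.795e-04 · 2.267e-04 = 1.314e-07 m³.
Thus life L = V_lim·H/(K·W) = 1.314e-07 · 8.734e+09 / (1.481e-04 · 2318) = 3343 m.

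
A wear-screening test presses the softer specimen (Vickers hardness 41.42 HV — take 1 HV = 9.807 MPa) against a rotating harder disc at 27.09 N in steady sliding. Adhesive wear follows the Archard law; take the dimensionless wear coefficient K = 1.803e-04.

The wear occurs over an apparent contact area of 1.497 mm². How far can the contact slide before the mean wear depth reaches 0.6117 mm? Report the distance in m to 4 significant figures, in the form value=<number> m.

All working math holds exact precision. Intermediates appear rounded, and a single final rounding, at 4 significant figures.
Convert: Hardness H = 41.42 HV × 9.807 MPa/HV = 406.2 MPa = 4.062e+08 Pa.
Convert: Contact area A = 1.497 mm² = 1.497e-06 m².
Convert: Depth limit h_lim = 0.6117 mm = 6.117e-04 m.
Restated in SI base units: W = 27.09 N, H = 4.062e+08 Pa, K = 1.803e-04.
Allowed volume V_lim = h_lim·A = 6.117e-04 · 1.497e-06 = 9.157e-10 m³.
Thus life L = V_lim·H/(K·W) = 9.157e-10 · 4.062e+08 / (1.803e-04 · 27.09) = 76.16 m.

value=76.16 m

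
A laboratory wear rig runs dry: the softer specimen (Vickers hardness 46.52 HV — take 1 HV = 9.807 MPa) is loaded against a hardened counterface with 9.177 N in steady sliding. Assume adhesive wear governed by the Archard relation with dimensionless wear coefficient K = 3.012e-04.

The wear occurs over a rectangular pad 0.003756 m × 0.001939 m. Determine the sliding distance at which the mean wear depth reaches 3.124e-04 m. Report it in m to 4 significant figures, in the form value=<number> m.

Displayed values are rounded, and the algebra holds full precision; a lone final rounding to four significant digits.
Convert: Hardness H = 46.52 HV × 9.807 MPa/HV = 456.2 MPa = 4.562e+08 Pa.
Convert: Contact area A = 0.003756 m × 0.001939 m = 7.283e-06 m².
Collected in SI base units: W = 9.177 N, H = 4.562e+08 Pa, K = 3.012e-04.
At the depth limit, V_lim = h_lim·A = 3.124e-04 · 7.283e-06 = 2.275e-09 m³.
So the life L = V_lim·H/(K·W) = 2.275e-09 · 4.562e+08 / (3.012e-04 · 9.177) = 375.5 m.

value=375.5 m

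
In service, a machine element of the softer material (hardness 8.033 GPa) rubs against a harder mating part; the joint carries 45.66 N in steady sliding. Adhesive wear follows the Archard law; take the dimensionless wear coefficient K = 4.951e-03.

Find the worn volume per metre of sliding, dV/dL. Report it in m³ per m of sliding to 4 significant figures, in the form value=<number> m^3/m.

The intermediates appear rounded — all working math maintains full precision, and rounded once at the end to 4 significant figures.
Hardness H = 8.033 GPa = 8.033e+09 Pa.
Working in SI base units: W = 45.66 N, H = 8.033e+09 Pa, K = 4.951e-03.
Volumetric rate dV/dL = K·W/H, per unit distance: 4.951e-03 · 45.66 / 8.033e+09 = 2.814e-11 m³/m.

value=2.814e-11 m^3/m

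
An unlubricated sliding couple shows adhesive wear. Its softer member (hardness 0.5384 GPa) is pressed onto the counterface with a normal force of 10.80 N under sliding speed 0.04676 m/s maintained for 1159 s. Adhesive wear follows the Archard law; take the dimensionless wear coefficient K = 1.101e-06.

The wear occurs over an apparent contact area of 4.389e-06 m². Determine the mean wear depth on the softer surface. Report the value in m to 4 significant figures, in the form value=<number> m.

The algebra runs at full precision. Intermediates are shown rounded. Rounded just once: four significant figures.
The distance L = v·t = 0.04676 m/s × 1159 s = 54.19 m.
Hardness H = 0.5384 GPa = 5.384e+08 Pa.
Expressed in SI base units: W = 10.80 N, H = 5.384e+08 Pa, K = 1.101e-06.
Apply Archard: V = K·W·L/H = 1.101e-06 · 10.80 · 54.19 / 5.384e+08 = 1.197e-12 m³.
Depth h = V/A = 1.197e-12 / 4.389e-06 = 2.727e-07 m.

value=2.727e-07 m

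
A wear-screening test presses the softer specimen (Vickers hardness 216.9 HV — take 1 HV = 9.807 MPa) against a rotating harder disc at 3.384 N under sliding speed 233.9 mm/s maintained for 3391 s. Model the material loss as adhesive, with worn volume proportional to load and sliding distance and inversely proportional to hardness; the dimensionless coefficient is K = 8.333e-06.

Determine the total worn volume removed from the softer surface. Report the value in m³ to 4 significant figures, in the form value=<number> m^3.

Each operation maintains full precision — printed values are rounded. Rounded just once, at four significant digits.
Convert: Sliding speed v = 233.9 mm/s = 0.2339 m/s. The distance L = v·t = 0.2339 m/s × 3391 s = 793.2 m.
Convert: Hardness H = 216.9 HV × 9.807 MPa/HV = 2127 MPa = 2.127e+09 Pa.
SI base units throughout: W = 3.384 N, H = 2.127e+09 Pa, K = 8.333e-06.
By Archard's law, V = K·W·L/H = 8.333e-06 · 3.384 · 793.2 / 2.127e+09 = 1.051e-11 m³.

value=1.051e-11 m^3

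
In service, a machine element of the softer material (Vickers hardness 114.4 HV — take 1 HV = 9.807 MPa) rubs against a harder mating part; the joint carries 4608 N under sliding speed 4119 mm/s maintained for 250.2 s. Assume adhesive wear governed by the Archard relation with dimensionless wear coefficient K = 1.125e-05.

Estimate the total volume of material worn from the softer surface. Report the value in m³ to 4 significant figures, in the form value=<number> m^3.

Each operation carries exact precision, and shown intermediates are rounded — rounded once at the end to four significant figures.
Convert: Sliding speed v = 4119 mm/s = 4.119 m/s. Distance covered L = v·t = 4.119 m/s × 250.2 s = 1031 m.
Convert: Hardness H = 114.4 HV × 9.807 MPa/HV = 1122 MPa = 1.122e+09 Pa.
In SI base units: W = 4608 N, H = 1.122e+09 Pa, K = 1.125e-05.
Archard volume V = K·W·L/H = 1.125e-05 · 4608 · 1031 / 1.122e+09 = 4.762e-08 m³.

value=4.762e-08 m^3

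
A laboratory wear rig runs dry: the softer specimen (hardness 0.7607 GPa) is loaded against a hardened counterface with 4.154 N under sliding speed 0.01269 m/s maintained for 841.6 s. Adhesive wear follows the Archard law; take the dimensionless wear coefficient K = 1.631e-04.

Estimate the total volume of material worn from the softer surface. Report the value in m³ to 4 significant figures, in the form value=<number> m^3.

Intermediates are displayed rounded, and all arithmetic keeps full float precision, and one last rounding, at four significant digits.
Convert: Total distance L = v·t = 0.01269 m/s × 841.6 s = 10.68 m.
Convert: Hardness H = 0.7607 GPa = 7.607e+08 Pa.
SI base units throughout: W = 4.154 N, H = 7.607e+08 Pa, K = 1.631e-04.
Worn volume V = K·W·L/H = 1.631e-04 · 4.154 · 10.68 / 7.607e+08 = 9.512e-12 m³.

value=9.512e-12 m^3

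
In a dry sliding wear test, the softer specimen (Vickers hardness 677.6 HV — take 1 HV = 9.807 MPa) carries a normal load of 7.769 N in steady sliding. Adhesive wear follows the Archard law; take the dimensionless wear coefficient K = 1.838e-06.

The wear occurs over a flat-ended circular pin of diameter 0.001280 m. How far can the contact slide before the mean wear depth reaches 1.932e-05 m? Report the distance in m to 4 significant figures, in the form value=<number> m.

Displayed values are rounded. All arithmetic holds exact precision. Rounded just once, at 4 significant digits.
Convert: Hardness H = 677.6 HV × 9.807 MPa/HV = 6645 MPa = 6.645e+09 Pa.
Convert: Contact area A = π·d²/4 = π·(0.001280 m)²/4 = 1.287e-06 m².
As SI base values: W = 7.769 N, H = 6.645e+09 Pa, K = 1.838e-06.
Volume at the limit: V_lim = h_lim·A = 1.932e-05 · 1.287e-06 = 2.486e-11 m³.
Life L = V_lim·H/(K·W) = 2.486e-11 · 6.645e+09 / (1.838e-06 · 7.769) = 1.157e+04 m.

value=1.157e+04 m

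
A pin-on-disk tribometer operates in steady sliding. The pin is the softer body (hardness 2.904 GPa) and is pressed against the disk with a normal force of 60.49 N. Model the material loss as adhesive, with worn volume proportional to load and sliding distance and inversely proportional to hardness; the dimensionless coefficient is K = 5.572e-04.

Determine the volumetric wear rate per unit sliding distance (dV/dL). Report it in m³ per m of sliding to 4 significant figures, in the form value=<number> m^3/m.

value=1.161e-11 m^3/m

All working math runs at full precision. The intermediates appear rounded — rounded once at the end: four significant figures.
Hardness H = 2.904 GPa = 2.904e+09 Pa.
Collected in SI base units: W = 60.49 N, H = 2.904e+09 Pa, K = 5.572e-04.
Volumetric rate dV/dL = K·W/H, per unit distance: 5.572e-04 · 60.49 / 2.904e+09 = 1.161e-11 m³/m.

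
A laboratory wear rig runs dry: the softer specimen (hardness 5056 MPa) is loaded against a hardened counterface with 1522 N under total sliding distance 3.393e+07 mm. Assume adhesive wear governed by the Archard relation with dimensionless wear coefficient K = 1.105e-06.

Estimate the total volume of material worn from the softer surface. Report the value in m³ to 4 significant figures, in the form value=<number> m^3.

Each operation runs at full float precision — the intermediates are printed rounded — one last rounding: 4 significant digits.
Path length L = 3.393e+07 mm = 3.393e+04 m.
Hardness H = 5056 MPa = 5.056e+09 Pa.
Restated in SI base units: W = 1522 N, H = 5.056e+09 Pa, K = 1.105e-06.
Apply Archard: V = K·W·L/H = 1.105e-06 · 1522 · 3.393e+04 / 5.056e+09 = 1.129e-08 m³.

value=1.129e-08 m^3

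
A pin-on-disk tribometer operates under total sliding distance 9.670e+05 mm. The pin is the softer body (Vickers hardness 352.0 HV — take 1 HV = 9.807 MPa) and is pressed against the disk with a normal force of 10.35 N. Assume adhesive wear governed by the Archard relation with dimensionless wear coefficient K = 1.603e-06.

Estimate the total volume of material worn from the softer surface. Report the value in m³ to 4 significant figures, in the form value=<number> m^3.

value=4.648e-12 m^3

All arithmetic carries exact precision. Intermediates are printed rounded, and a lone final rounding, at 4 significant figures.
Convert: Total distance L = 9.670e+05 mm = 967.0 m.
Convert: Hardness H = 352.0 HV × 9.807 MPa/HV = 3452 MPa = 3.452e+09 Pa.
Expressed in SI base units: W = 10.35 N, H = 3.452e+09 Pa, K = 1.603e-06.
Worn volume V = K·W·L/H = 1.603e-06 · 10.35 · 967.0 / 3.452e+09 = 4.648e-12 m³.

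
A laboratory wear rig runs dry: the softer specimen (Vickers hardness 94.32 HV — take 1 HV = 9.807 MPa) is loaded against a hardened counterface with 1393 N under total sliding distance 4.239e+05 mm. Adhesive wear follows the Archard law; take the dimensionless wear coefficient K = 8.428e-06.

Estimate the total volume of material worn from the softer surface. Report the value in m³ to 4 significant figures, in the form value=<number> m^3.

value=5.380e-09 m^3

The intermediates are displayed rounded; all working math keeps full precision; one last rounding to 4 significant figures.
Convert: Distance L = 4.239e+05 mm = 423.9 m.
Convert: Hardness H = 94.32 HV × 9.807 MPa/HV = 925.0 MPa = 9.250e+08 Pa.
Expressed in SI base units: W = 1393 N, H = 9.250e+08 Pa, K = 8.428e-06.
Archard relation: V = K·W·L/H = 8.428e-06 · 1393 · 423.9 / 9.250e+08 = 5.380e-09 m³.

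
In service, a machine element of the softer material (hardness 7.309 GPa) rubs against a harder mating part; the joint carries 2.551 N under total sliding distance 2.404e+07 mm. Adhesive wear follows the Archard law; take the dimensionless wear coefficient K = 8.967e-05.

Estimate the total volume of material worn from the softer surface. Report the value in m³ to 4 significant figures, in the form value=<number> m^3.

value=7.524e-10 m^3

Each operation runs at exact precision. Intermediate values are printed rounded. Rounded once at the end to four significant digits.
Convert: Distance covered L = 2.404e+07 mm = 2.404e+04 m.
Convert: Hardness H = 7.309 GPa = 7.309e+09 Pa.
SI base units throughout: W = 2.551 N, H = 7.309e+09 Pa, K = 8.967e-05.
By Archard's law, V = K·W·L/H = 8.967e-05 · 2.551 · 2.404e+04 / 7.309e+09 = 7.524e-10 m³.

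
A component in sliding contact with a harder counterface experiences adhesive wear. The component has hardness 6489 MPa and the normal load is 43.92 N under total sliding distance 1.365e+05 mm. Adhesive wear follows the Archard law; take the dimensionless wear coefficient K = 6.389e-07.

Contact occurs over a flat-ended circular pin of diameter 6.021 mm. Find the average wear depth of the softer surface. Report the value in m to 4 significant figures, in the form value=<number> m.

All arithmetic runs at full float precision. Quoted intermediates are rounded; one last rounding: 4 significant figures.
Convert: Sliding distance L = 1.365e+05 mm = 136.5 m.
Convert: Hardness H = 6489 MPa = 6.489e+09 Pa.
Convert: Pin diameter d = 6.021 mm = 0.006021 m. Contact area A = π·d²/4 = π·(0.006021 m)²/4 = 2.847e-05 m².
Expressed in SI base units: W = 43.92 N, H = 6.489e+09 Pa, K = 6.389e-07.
Volume removed: V = K·W·L/H = 6.389e-07 · 43.92 · 136.5 / 6.489e+09 = 5.903e-13 m³.
Mean depth h = V/A = 5.903e-13 / 2.847e-05 = 2.073e-08 m.

value=2.073e-08 m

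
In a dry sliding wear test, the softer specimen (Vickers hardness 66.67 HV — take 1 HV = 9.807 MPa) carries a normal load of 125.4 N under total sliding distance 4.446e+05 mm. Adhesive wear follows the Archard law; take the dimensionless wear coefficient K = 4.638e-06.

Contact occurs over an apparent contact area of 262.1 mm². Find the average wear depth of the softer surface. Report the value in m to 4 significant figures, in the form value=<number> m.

value=1.509e-06 m

Each operation runs at full precision. Quoted intermediates are rounded; a single final rounding to 4 significant digits.
Sliding distance L = 4.446e+05 mm = 444.6 m.
Hardness H = 66.67 HV × 9.807 MPa/HV = 653.8 MPa = 6.538e+08 Pa.
Contact area A = 262.1 mm² = 2.621e-04 m².
Restated in SI base units: W = 125.4 N, H = 6.538e+08 Pa, K = 4.638e-06.
Archard relation: V = K·W·L/H = 4.638e-06 · 125.4 · 444.6 / 6.538e+08 = 3.955e-10 m³.
Mean wear depth h = V/A = 3.955e-10 / 2.621e-04 = 1.509e-06 m.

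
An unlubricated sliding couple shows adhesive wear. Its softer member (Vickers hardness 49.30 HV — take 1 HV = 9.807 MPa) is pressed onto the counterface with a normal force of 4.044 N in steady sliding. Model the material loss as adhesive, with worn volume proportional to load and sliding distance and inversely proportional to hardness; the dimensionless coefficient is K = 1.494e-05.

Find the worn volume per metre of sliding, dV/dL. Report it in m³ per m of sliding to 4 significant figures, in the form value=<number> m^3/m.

All arithmetic holds full precision — intermediate values appear rounded — a lone final rounding, at 4 significant figures.
Hardness H = 49.30 HV × 9.807 MPa/HV = 483.5 MPa = 4.835e+08 Pa.
In SI base units, W = 4.044 N, H = 4.835e+08 Pa, K = 1.494e-05.
Rate of wear dV/dL = K·W/H (no L dependence): 1.494e-05 · 4.044 / 4.835e+08 = 1.250e-13 m³/m.

value=1.250e-13 m^3/m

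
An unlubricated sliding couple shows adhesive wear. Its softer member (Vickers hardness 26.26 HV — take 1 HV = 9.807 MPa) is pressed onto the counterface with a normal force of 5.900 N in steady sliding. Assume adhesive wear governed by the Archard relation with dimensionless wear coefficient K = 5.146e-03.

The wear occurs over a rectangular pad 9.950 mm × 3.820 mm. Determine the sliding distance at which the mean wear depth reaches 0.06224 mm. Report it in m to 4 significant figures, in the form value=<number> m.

value=20.07 m

Intermediate values are printed rounded, and all working math keeps full precision; a lone final rounding: four significant digits.
Hardness H = 26.26 HV × 9.807 MPa/HV = 257.5 MPa = 2.575e+08 Pa.
Pad sides 9.950 mm × 3.820 mm = 0.009950 m × 0.003820 m. Contact area A = 0.009950 m × 0.003820 m = 3.801e-05 m².
Depth limit h_lim = 0.06224 mm = 6.224e-05 m.
As SI base values: W = 5.900 N, H = 2.575e+08 Pa, K = 5.146e-03.
Allowed volume V_lim = h_lim·A = 6.224e-05 · 3.801e-05 = 2.366e-09 m³.
So the life L = V_lim·H/(K·W) = 2.366e-09 · 2.575e+08 / (5.146e-03 · 5.900) = 20.07 m.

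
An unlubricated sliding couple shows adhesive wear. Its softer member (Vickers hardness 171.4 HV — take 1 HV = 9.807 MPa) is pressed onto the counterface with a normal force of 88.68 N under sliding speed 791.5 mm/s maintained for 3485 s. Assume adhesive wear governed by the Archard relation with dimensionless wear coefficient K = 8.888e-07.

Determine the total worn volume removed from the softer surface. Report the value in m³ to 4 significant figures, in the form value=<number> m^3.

value=1.293e-10 m^3

Shown intermediates are rounded — the computation carries full float precision, and a single final rounding, at four significant figures.
Sliding speed v = 791.5 mm/s = 0.7915 m/s. The distance L = v·t = 0.7915 m/s × 3485 s = 2758 m.
Hardness H = 171.4 HV × 9.807 MPa/HV = 1681 MPa = 1.681e+09 Pa.
In SI base units, W = 88.68 N, H = 1.681e+09 Pa, K = 8.888e-07.
The Archard volume V = K·W·L/H = 8.888e-07 · 88.68 · 2758 / 1.681e+09 = 1.293e-10 m³.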